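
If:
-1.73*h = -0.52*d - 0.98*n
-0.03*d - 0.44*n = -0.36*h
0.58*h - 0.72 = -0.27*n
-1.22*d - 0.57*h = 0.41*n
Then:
No Solution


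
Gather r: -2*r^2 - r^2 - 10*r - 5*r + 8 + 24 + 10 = -3*r^2 - 15*r + 42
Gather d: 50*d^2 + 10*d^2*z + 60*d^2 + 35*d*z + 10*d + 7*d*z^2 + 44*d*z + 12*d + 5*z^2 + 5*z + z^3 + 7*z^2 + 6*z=d^2*(10*z + 110) + d*(7*z^2 + 79*z + 22) + z^3 + 12*z^2 + 11*z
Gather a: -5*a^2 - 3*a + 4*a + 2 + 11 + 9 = -5*a^2 + a + 22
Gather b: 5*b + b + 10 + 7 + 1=6*b + 18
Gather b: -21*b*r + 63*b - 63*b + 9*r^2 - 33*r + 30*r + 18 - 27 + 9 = -21*b*r + 9*r^2 - 3*r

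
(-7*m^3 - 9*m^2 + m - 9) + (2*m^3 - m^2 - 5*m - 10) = -5*m^3 - 10*m^2 - 4*m - 19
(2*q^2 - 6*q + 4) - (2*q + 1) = 2*q^2 - 8*q + 3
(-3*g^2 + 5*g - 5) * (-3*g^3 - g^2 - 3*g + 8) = 9*g^5 - 12*g^4 + 19*g^3 - 34*g^2 + 55*g - 40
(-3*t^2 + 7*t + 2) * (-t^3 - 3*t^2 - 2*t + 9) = 3*t^5 + 2*t^4 - 17*t^3 - 47*t^2 + 59*t + 18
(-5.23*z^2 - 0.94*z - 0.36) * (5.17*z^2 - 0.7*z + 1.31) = -27.0391*z^4 - 1.1988*z^3 - 8.0545*z^2 - 0.9794*z - 0.4716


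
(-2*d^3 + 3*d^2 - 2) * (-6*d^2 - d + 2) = 12*d^5 - 16*d^4 - 7*d^3 + 18*d^2 + 2*d - 4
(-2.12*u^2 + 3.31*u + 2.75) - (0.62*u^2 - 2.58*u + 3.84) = -2.74*u^2 + 5.89*u - 1.09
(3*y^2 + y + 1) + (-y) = 3*y^2 + 1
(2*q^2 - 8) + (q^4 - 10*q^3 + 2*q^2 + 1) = q^4 - 10*q^3 + 4*q^2 - 7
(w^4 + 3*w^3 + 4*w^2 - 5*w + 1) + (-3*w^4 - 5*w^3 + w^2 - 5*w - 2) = -2*w^4 - 2*w^3 + 5*w^2 - 10*w - 1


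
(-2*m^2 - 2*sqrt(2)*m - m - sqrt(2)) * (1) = -2*m^2 - 2*sqrt(2)*m - m - sqrt(2)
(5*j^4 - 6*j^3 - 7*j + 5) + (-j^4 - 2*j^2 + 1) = 4*j^4 - 6*j^3 - 2*j^2 - 7*j + 6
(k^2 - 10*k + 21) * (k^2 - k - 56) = k^4 - 11*k^3 - 25*k^2 + 539*k - 1176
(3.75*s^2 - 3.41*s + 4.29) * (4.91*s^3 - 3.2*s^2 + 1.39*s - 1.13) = 18.4125*s^5 - 28.7431*s^4 + 37.1884*s^3 - 22.7054*s^2 + 9.8164*s - 4.8477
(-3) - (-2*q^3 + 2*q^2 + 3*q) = 2*q^3 - 2*q^2 - 3*q - 3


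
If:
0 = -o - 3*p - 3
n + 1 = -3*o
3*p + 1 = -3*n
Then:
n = 1/2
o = -1/2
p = -5/6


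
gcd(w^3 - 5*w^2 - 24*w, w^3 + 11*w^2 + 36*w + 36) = w + 3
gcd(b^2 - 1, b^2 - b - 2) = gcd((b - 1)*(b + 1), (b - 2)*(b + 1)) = b + 1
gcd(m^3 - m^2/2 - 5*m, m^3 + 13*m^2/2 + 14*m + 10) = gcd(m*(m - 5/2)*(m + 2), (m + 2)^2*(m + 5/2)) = m + 2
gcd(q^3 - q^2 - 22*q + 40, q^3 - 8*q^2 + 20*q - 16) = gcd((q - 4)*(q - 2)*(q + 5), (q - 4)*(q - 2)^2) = q^2 - 6*q + 8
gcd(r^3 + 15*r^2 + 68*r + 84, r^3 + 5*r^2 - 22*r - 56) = r^2 + 9*r + 14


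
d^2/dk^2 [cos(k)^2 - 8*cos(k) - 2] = 8*cos(k) - 2*cos(2*k)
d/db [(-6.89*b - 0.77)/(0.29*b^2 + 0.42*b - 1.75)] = (1.9981*b^2 + 0.4466*b + 12.3809)/(0.0841*b^4 + 0.2436*b^3 - 0.8386*b^2 - 1.47*b + 3.0625)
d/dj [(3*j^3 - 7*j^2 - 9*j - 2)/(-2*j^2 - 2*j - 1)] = (-6*j^4 - 12*j^3 - 13*j^2 + 6*j + 5)/(4*j^4 + 8*j^3 + 8*j^2 + 4*j + 1)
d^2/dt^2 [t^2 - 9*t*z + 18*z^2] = 2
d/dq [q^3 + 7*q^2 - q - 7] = 3*q^2 + 14*q - 1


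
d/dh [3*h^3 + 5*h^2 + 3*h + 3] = 9*h^2 + 10*h + 3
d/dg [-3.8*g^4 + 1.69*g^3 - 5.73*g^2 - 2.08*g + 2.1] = -15.2*g^3 + 5.07*g^2 - 11.46*g - 2.08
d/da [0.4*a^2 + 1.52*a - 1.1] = 0.8*a + 1.52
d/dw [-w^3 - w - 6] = -3*w^2 - 1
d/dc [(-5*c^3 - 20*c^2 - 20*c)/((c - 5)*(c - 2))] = 5*(-c^4 + 14*c^3 + 2*c^2 - 80*c - 40)/(c^4 - 14*c^3 + 69*c^2 - 140*c + 100)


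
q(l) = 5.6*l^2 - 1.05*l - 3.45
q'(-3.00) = -34.65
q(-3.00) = 50.10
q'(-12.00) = -135.45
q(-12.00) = 815.55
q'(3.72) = 40.61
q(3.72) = 70.14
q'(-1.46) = -17.40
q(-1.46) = 10.02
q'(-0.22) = -3.51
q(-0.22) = -2.95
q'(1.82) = 19.33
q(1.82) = 13.19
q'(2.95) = 31.99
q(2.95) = 42.19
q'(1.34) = 13.96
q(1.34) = 5.20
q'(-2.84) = -32.86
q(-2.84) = 44.70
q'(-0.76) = -9.56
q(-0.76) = 0.58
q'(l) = 11.2*l - 1.05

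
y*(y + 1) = y^2 + y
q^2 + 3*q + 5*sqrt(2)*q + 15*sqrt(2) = (q + 3)*(q + 5*sqrt(2))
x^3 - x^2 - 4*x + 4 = (x - 2)*(x - 1)*(x + 2)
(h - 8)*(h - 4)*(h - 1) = h^3 - 13*h^2 + 44*h - 32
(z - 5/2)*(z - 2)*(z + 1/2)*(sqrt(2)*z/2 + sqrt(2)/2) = sqrt(2)*z^4/2 - 3*sqrt(2)*z^3/2 - 5*sqrt(2)*z^2/8 + 21*sqrt(2)*z/8 + 5*sqrt(2)/4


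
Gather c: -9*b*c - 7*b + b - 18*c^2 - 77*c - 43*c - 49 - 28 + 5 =-6*b - 18*c^2 + c*(-9*b - 120) - 72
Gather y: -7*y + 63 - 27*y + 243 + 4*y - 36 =270 - 30*y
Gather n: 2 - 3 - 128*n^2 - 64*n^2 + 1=-192*n^2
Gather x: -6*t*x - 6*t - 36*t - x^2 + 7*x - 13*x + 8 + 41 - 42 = -42*t - x^2 + x*(-6*t - 6) + 7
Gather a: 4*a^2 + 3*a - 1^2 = 4*a^2 + 3*a - 1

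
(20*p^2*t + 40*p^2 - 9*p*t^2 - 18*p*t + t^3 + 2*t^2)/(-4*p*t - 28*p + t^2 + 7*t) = (-5*p*t - 10*p + t^2 + 2*t)/(t + 7)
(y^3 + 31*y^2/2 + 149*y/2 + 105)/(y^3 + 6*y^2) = 1 + 19/(2*y) + 35/(2*y^2)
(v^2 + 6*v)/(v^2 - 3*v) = (v + 6)/(v - 3)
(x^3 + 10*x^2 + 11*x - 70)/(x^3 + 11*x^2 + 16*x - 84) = (x + 5)/(x + 6)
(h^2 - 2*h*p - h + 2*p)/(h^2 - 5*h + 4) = (h - 2*p)/(h - 4)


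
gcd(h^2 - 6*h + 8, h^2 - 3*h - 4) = h - 4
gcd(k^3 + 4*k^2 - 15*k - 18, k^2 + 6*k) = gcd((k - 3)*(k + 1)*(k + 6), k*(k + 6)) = k + 6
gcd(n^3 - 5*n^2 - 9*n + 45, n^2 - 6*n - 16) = 1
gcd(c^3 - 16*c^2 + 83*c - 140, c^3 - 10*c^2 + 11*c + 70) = c^2 - 12*c + 35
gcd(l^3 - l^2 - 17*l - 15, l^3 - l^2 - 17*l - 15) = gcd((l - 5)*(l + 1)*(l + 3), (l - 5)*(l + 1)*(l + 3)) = l^3 - l^2 - 17*l - 15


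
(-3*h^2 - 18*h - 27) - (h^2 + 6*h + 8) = -4*h^2 - 24*h - 35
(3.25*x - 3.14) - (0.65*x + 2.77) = 2.6*x - 5.91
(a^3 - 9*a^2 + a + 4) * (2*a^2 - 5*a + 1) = 2*a^5 - 23*a^4 + 48*a^3 - 6*a^2 - 19*a + 4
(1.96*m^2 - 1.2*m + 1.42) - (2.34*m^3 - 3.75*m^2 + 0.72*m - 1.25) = -2.34*m^3 + 5.71*m^2 - 1.92*m + 2.67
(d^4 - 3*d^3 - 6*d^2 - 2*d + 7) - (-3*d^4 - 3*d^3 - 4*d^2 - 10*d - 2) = 4*d^4 - 2*d^2 + 8*d + 9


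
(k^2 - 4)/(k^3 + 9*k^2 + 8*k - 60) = (k + 2)/(k^2 + 11*k + 30)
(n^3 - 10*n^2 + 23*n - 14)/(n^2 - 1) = (n^2 - 9*n + 14)/(n + 1)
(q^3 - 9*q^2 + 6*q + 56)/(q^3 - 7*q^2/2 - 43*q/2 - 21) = 2*(q - 4)/(2*q + 3)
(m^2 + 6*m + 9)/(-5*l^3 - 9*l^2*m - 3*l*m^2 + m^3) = (-m^2 - 6*m - 9)/(5*l^3 + 9*l^2*m + 3*l*m^2 - m^3)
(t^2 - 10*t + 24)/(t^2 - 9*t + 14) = (t^2 - 10*t + 24)/(t^2 - 9*t + 14)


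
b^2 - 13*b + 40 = (b - 8)*(b - 5)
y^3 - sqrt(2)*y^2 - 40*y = y*(y - 5*sqrt(2))*(y + 4*sqrt(2))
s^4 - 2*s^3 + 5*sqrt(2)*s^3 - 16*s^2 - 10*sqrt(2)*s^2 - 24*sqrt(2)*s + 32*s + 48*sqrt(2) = (s - 2)*(s - 2*sqrt(2))*(s + sqrt(2))*(s + 6*sqrt(2))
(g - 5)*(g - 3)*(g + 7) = g^3 - g^2 - 41*g + 105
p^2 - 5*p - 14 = (p - 7)*(p + 2)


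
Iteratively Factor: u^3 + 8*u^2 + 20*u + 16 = (u + 2)*(u^2 + 6*u + 8) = (u + 2)*(u + 4)*(u + 2)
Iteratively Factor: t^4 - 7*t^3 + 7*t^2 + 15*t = (t + 1)*(t^3 - 8*t^2 + 15*t) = (t - 3)*(t + 1)*(t^2 - 5*t) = t*(t - 3)*(t + 1)*(t - 5)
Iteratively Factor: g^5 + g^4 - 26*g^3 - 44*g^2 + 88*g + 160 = (g - 2)*(g^4 + 3*g^3 - 20*g^2 - 84*g - 80) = (g - 5)*(g - 2)*(g^3 + 8*g^2 + 20*g + 16) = (g - 5)*(g - 2)*(g + 2)*(g^2 + 6*g + 8) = (g - 5)*(g - 2)*(g + 2)^2*(g + 4)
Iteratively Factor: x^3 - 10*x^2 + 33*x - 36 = (x - 4)*(x^2 - 6*x + 9) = (x - 4)*(x - 3)*(x - 3)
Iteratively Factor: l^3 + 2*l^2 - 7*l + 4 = (l + 4)*(l^2 - 2*l + 1) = (l - 1)*(l + 4)*(l - 1)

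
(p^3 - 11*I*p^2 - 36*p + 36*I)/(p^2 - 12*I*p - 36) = (p^2 - 5*I*p - 6)/(p - 6*I)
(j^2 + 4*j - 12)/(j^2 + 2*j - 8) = (j + 6)/(j + 4)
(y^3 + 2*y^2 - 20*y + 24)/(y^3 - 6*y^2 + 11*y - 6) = (y^2 + 4*y - 12)/(y^2 - 4*y + 3)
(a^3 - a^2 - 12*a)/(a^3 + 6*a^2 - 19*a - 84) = a/(a + 7)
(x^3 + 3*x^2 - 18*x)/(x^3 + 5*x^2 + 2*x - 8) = x*(x^2 + 3*x - 18)/(x^3 + 5*x^2 + 2*x - 8)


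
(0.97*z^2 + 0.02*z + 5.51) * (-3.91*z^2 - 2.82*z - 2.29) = -3.7927*z^4 - 2.8136*z^3 - 23.8218*z^2 - 15.584*z - 12.6179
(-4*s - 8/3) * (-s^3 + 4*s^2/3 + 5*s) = 4*s^4 - 8*s^3/3 - 212*s^2/9 - 40*s/3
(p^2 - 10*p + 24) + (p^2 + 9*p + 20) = 2*p^2 - p + 44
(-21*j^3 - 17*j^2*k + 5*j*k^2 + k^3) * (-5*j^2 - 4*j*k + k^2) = 105*j^5 + 169*j^4*k + 22*j^3*k^2 - 42*j^2*k^3 + j*k^4 + k^5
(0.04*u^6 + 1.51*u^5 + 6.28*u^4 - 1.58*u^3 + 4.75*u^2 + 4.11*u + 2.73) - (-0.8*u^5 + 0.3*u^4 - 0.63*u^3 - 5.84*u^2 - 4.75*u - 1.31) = 0.04*u^6 + 2.31*u^5 + 5.98*u^4 - 0.95*u^3 + 10.59*u^2 + 8.86*u + 4.04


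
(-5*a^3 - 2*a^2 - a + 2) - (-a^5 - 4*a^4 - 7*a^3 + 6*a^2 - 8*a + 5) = a^5 + 4*a^4 + 2*a^3 - 8*a^2 + 7*a - 3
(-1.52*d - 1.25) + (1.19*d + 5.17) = 3.92 - 0.33*d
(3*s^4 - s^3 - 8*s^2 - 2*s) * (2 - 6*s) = -18*s^5 + 12*s^4 + 46*s^3 - 4*s^2 - 4*s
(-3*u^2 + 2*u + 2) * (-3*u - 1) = 9*u^3 - 3*u^2 - 8*u - 2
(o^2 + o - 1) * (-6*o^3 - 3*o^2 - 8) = -6*o^5 - 9*o^4 + 3*o^3 - 5*o^2 - 8*o + 8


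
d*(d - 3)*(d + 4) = d^3 + d^2 - 12*d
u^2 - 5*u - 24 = (u - 8)*(u + 3)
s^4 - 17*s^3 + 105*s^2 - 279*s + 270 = (s - 6)*(s - 5)*(s - 3)^2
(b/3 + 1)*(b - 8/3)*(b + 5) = b^3/3 + 16*b^2/9 - 19*b/9 - 40/3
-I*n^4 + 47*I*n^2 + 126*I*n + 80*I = (n - 8)*(n + 2)*(n + 5)*(-I*n - I)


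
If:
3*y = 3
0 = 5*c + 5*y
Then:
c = -1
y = 1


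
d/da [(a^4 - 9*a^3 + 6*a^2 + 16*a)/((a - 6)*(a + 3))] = 2*(a^5 - 9*a^4 - 9*a^3 + 226*a^2 - 108*a - 144)/(a^4 - 6*a^3 - 27*a^2 + 108*a + 324)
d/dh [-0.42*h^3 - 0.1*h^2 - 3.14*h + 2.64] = -1.26*h^2 - 0.2*h - 3.14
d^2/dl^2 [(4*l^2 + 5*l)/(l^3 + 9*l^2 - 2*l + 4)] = 2*(4*l^6 + 15*l^5 + 159*l^4 + 375*l^3 - 552*l^2 - 540*l + 104)/(l^9 + 27*l^8 + 237*l^7 + 633*l^6 - 258*l^5 + 1032*l^4 - 392*l^3 + 480*l^2 - 96*l + 64)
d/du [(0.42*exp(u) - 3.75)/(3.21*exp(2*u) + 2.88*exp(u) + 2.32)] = (-1.3482*exp(2*u) + 24.075*exp(u) + 11.7744)*exp(u)/(10.3041*exp(4*u) + 18.4896*exp(3*u) + 23.1888*exp(2*u) + 13.3632*exp(u) + 5.3824)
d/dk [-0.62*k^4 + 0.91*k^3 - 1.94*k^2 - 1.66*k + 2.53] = -2.48*k^3 + 2.73*k^2 - 3.88*k - 1.66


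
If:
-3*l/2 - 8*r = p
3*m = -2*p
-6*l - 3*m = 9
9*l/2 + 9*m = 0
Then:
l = -2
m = 1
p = -3/2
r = 9/16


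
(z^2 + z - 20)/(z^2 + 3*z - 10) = (z - 4)/(z - 2)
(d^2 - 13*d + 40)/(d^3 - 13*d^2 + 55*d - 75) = (d - 8)/(d^2 - 8*d + 15)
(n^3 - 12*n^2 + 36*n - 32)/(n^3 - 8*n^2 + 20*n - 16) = (n - 8)/(n - 4)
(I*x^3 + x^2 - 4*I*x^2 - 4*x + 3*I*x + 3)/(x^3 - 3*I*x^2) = (I*x^3 + x^2*(1 - 4*I) + x*(-4 + 3*I) + 3)/(x^2*(x - 3*I))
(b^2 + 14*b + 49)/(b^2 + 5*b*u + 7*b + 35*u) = (b + 7)/(b + 5*u)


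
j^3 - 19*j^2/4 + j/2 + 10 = (j - 4)*(j - 2)*(j + 5/4)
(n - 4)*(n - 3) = n^2 - 7*n + 12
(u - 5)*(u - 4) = u^2 - 9*u + 20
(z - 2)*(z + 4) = z^2 + 2*z - 8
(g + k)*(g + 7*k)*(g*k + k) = g^3*k + 8*g^2*k^2 + g^2*k + 7*g*k^3 + 8*g*k^2 + 7*k^3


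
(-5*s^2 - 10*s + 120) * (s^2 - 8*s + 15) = -5*s^4 + 30*s^3 + 125*s^2 - 1110*s + 1800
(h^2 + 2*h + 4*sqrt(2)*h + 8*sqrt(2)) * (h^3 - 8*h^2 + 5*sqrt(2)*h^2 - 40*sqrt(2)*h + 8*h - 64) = h^5 - 6*h^4 + 9*sqrt(2)*h^4 - 54*sqrt(2)*h^3 + 32*h^3 - 288*h^2 - 112*sqrt(2)*h^2 - 768*h - 192*sqrt(2)*h - 512*sqrt(2)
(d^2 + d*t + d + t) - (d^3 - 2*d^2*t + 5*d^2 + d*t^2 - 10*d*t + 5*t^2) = -d^3 + 2*d^2*t - 4*d^2 - d*t^2 + 11*d*t + d - 5*t^2 + t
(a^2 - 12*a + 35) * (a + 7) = a^3 - 5*a^2 - 49*a + 245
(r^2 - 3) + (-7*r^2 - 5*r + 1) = -6*r^2 - 5*r - 2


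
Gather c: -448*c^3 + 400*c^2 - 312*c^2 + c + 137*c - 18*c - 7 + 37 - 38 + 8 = -448*c^3 + 88*c^2 + 120*c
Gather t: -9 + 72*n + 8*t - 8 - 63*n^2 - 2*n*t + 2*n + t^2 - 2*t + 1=-63*n^2 + 74*n + t^2 + t*(6 - 2*n) - 16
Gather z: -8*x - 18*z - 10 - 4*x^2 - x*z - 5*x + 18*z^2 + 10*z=-4*x^2 - 13*x + 18*z^2 + z*(-x - 8) - 10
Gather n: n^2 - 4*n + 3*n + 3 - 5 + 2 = n^2 - n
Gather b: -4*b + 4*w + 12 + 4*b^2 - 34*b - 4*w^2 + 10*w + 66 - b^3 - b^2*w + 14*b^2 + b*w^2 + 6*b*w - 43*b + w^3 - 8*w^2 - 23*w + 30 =-b^3 + b^2*(18 - w) + b*(w^2 + 6*w - 81) + w^3 - 12*w^2 - 9*w + 108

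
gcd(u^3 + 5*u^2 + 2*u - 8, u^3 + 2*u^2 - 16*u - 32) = u^2 + 6*u + 8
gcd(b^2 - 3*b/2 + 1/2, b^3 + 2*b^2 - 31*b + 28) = b - 1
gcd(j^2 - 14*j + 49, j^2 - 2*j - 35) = j - 7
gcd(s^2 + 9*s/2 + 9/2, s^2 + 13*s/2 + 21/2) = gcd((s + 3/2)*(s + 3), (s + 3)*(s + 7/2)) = s + 3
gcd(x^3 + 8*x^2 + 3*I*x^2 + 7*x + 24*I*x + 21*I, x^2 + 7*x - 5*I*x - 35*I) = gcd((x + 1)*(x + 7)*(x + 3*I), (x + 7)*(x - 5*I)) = x + 7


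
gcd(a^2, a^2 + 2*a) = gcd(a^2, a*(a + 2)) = a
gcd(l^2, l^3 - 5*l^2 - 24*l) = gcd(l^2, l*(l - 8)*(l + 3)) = l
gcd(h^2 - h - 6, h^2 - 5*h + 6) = h - 3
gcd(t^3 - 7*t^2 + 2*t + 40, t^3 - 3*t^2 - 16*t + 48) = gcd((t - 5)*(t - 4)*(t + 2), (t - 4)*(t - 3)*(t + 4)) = t - 4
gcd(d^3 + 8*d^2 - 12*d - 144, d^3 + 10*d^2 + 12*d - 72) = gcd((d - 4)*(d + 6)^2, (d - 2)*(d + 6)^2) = d^2 + 12*d + 36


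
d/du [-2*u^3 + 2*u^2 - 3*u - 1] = -6*u^2 + 4*u - 3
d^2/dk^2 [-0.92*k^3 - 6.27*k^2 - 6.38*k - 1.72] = -5.52*k - 12.54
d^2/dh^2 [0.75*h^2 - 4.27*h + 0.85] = 1.50000000000000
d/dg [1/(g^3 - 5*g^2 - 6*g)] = (-3*g^2 + 10*g + 6)/(g^2*(-g^2 + 5*g + 6)^2)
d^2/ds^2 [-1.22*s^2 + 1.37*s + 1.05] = -2.44000000000000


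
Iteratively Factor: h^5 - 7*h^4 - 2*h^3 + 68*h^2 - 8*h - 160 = (h - 5)*(h^4 - 2*h^3 - 12*h^2 + 8*h + 32) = (h - 5)*(h + 2)*(h^3 - 4*h^2 - 4*h + 16) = (h - 5)*(h - 2)*(h + 2)*(h^2 - 2*h - 8) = (h - 5)*(h - 4)*(h - 2)*(h + 2)*(h + 2)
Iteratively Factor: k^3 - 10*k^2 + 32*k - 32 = (k - 4)*(k^2 - 6*k + 8) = (k - 4)^2*(k - 2)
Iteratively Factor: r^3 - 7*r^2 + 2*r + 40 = (r - 5)*(r^2 - 2*r - 8) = (r - 5)*(r - 4)*(r + 2)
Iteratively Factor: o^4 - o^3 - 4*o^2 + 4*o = (o - 2)*(o^3 + o^2 - 2*o) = o*(o - 2)*(o^2 + o - 2) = o*(o - 2)*(o + 2)*(o - 1)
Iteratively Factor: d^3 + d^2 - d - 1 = (d - 1)*(d^2 + 2*d + 1) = (d - 1)*(d + 1)*(d + 1)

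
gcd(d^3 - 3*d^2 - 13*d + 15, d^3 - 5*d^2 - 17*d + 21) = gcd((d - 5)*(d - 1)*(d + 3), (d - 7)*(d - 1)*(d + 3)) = d^2 + 2*d - 3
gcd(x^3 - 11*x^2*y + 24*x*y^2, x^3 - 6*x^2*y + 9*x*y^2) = x^2 - 3*x*y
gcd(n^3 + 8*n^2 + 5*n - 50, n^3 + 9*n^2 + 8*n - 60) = n^2 + 3*n - 10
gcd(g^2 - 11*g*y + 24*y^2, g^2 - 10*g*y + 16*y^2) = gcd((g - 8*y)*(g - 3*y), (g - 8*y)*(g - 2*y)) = -g + 8*y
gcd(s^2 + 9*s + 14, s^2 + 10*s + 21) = s + 7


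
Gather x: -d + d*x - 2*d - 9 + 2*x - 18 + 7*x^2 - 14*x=-3*d + 7*x^2 + x*(d - 12) - 27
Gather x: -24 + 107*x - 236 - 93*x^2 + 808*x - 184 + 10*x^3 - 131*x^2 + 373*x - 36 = 10*x^3 - 224*x^2 + 1288*x - 480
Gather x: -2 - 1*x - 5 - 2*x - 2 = -3*x - 9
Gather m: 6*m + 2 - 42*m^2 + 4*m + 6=-42*m^2 + 10*m + 8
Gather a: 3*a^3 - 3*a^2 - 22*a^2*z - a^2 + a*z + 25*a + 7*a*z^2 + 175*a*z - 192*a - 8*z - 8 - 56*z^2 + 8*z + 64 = 3*a^3 + a^2*(-22*z - 4) + a*(7*z^2 + 176*z - 167) - 56*z^2 + 56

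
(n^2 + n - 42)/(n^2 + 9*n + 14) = (n - 6)/(n + 2)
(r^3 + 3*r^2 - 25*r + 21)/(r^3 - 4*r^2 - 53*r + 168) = (r - 1)/(r - 8)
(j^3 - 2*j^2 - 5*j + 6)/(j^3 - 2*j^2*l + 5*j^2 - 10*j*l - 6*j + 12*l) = (j^2 - j - 6)/(j^2 - 2*j*l + 6*j - 12*l)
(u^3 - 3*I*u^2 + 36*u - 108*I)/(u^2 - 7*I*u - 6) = (u^2 + 3*I*u + 18)/(u - I)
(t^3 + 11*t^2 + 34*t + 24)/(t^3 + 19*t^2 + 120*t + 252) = (t^2 + 5*t + 4)/(t^2 + 13*t + 42)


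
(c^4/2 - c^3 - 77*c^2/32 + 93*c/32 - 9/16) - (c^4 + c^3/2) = -c^4/2 - 3*c^3/2 - 77*c^2/32 + 93*c/32 - 9/16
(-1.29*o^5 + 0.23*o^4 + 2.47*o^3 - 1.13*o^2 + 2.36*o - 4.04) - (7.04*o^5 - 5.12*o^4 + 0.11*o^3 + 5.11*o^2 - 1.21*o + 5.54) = -8.33*o^5 + 5.35*o^4 + 2.36*o^3 - 6.24*o^2 + 3.57*o - 9.58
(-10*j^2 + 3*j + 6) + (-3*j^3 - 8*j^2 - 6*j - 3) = -3*j^3 - 18*j^2 - 3*j + 3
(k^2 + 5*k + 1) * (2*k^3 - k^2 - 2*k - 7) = 2*k^5 + 9*k^4 - 5*k^3 - 18*k^2 - 37*k - 7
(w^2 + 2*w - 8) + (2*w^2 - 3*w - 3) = 3*w^2 - w - 11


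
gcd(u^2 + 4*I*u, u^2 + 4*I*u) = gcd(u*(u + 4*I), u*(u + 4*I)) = u^2 + 4*I*u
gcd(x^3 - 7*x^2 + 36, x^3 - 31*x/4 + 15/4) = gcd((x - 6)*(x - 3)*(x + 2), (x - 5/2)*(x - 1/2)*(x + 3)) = 1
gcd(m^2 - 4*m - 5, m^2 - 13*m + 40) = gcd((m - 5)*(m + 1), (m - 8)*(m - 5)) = m - 5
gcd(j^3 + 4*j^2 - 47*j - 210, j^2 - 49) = j - 7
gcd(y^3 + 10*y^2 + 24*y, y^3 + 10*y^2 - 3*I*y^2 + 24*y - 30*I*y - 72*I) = y^2 + 10*y + 24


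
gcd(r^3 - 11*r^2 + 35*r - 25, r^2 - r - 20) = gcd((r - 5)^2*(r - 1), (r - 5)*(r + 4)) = r - 5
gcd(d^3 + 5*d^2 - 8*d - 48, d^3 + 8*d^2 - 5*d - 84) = d^2 + d - 12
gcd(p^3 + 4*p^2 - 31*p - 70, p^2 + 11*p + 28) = p + 7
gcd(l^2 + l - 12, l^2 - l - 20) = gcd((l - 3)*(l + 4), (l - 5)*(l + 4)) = l + 4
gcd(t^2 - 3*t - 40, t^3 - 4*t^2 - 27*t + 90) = t + 5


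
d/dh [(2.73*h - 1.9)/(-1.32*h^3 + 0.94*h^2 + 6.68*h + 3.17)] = (7.2072*h^3 - 10.0902*h^2 + 3.572*h + 21.3461)/(1.7424*h^6 - 2.4816*h^5 - 16.7516*h^4 + 4.1896*h^3 + 50.582*h^2 + 42.3512*h + 10.0489)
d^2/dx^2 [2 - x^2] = -2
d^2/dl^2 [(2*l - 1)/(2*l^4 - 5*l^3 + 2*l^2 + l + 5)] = 2*((2*l - 1)*(8*l^3 - 15*l^2 + 4*l + 1)^2 + (-16*l^3 + 30*l^2 - 8*l - (2*l - 1)*(12*l^2 - 15*l + 2) - 2)*(2*l^4 - 5*l^3 + 2*l^2 + l + 5))/(2*l^4 - 5*l^3 + 2*l^2 + l + 5)^3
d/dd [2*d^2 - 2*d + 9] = 4*d - 2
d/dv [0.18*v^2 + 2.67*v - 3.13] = 0.36*v + 2.67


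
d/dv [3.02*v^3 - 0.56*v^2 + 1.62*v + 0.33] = 9.06*v^2 - 1.12*v + 1.62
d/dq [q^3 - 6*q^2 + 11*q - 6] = 3*q^2 - 12*q + 11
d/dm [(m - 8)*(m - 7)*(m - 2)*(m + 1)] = 4*m^3 - 48*m^2 + 138*m - 26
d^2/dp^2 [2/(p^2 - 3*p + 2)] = 4*(-p^2 + 3*p + (2*p - 3)^2 - 2)/(p^2 - 3*p + 2)^3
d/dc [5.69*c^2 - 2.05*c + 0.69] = 11.38*c - 2.05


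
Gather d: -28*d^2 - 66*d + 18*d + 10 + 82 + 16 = -28*d^2 - 48*d + 108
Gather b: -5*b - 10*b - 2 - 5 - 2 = -15*b - 9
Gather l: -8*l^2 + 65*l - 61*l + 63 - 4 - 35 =-8*l^2 + 4*l + 24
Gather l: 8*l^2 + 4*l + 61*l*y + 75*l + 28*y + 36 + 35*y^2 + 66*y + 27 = 8*l^2 + l*(61*y + 79) + 35*y^2 + 94*y + 63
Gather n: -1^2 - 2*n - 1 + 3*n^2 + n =3*n^2 - n - 2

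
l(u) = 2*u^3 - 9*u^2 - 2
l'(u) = 6*u^2 - 18*u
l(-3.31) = -173.13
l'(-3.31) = 125.32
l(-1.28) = -20.94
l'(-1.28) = 32.87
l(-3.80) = -241.70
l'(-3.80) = 155.04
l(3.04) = -28.99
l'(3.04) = 0.73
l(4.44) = -4.37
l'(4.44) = 38.36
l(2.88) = -28.87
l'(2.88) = -2.07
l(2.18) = -24.05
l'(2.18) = -10.73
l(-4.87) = -446.45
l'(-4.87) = 229.96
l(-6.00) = -758.00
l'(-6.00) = 324.00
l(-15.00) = -8777.00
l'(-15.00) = 1620.00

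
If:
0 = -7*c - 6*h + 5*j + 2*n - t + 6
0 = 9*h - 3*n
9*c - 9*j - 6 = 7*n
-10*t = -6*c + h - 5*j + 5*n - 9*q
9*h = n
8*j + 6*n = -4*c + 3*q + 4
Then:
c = 58/67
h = 0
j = 40/201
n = 0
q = 212/603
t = 188/201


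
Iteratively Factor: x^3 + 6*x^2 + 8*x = (x + 4)*(x^2 + 2*x) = x*(x + 4)*(x + 2)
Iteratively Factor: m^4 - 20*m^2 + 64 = (m + 2)*(m^3 - 2*m^2 - 16*m + 32) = (m + 2)*(m + 4)*(m^2 - 6*m + 8) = (m - 2)*(m + 2)*(m + 4)*(m - 4)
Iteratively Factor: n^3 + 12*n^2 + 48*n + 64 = (n + 4)*(n^2 + 8*n + 16) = (n + 4)^2*(n + 4)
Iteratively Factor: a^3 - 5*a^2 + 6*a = (a - 3)*(a^2 - 2*a) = a*(a - 3)*(a - 2)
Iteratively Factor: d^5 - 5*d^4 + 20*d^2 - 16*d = (d + 2)*(d^4 - 7*d^3 + 14*d^2 - 8*d) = d*(d + 2)*(d^3 - 7*d^2 + 14*d - 8) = d*(d - 2)*(d + 2)*(d^2 - 5*d + 4) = d*(d - 4)*(d - 2)*(d + 2)*(d - 1)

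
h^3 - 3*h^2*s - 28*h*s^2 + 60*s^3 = (h - 6*s)*(h - 2*s)*(h + 5*s)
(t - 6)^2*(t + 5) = t^3 - 7*t^2 - 24*t + 180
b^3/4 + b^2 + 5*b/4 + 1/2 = (b/4 + 1/4)*(b + 1)*(b + 2)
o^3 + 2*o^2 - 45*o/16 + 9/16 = (o - 3/4)*(o - 1/4)*(o + 3)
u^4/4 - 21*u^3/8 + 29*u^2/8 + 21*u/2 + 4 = (u/4 + 1/4)*(u - 8)*(u - 4)*(u + 1/2)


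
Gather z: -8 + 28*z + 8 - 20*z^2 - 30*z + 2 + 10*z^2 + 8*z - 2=-10*z^2 + 6*z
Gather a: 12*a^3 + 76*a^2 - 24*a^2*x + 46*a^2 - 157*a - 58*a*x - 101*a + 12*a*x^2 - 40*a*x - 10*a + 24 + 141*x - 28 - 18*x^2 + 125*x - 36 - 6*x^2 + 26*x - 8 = 12*a^3 + a^2*(122 - 24*x) + a*(12*x^2 - 98*x - 268) - 24*x^2 + 292*x - 48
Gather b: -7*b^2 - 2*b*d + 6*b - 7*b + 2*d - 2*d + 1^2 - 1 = -7*b^2 + b*(-2*d - 1)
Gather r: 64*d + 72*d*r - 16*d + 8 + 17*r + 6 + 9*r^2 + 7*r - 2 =48*d + 9*r^2 + r*(72*d + 24) + 12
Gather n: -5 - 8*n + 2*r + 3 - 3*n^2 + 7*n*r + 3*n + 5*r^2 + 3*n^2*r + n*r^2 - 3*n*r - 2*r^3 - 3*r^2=n^2*(3*r - 3) + n*(r^2 + 4*r - 5) - 2*r^3 + 2*r^2 + 2*r - 2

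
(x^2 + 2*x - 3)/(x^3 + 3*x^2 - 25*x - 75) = (x - 1)/(x^2 - 25)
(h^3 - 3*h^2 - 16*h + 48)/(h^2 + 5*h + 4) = (h^2 - 7*h + 12)/(h + 1)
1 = 1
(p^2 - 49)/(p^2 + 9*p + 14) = (p - 7)/(p + 2)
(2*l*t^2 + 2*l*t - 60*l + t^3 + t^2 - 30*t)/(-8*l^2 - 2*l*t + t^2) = (t^2 + t - 30)/(-4*l + t)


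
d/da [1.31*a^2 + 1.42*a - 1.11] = 2.62*a + 1.42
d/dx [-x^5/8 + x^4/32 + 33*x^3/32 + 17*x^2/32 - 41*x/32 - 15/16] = -5*x^4/8 + x^3/8 + 99*x^2/32 + 17*x/16 - 41/32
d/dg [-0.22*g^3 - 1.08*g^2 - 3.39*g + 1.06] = -0.66*g^2 - 2.16*g - 3.39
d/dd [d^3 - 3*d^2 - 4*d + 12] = 3*d^2 - 6*d - 4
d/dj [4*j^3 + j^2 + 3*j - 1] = 12*j^2 + 2*j + 3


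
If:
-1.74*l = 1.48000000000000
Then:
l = -0.85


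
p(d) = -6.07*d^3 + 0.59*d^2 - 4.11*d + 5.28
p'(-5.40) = -541.49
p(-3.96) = 407.75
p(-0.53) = 8.53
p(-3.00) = 186.81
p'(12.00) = -2612.19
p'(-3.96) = -294.34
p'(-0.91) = -20.26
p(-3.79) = 359.78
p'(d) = -18.21*d^2 + 1.18*d - 4.11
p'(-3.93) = -290.00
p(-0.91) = 14.08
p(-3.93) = 398.98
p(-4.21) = 485.97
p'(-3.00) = -171.54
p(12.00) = -10448.04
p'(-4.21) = -331.83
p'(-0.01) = -4.12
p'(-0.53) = -9.85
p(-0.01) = 5.32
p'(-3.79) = -270.15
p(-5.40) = 1000.48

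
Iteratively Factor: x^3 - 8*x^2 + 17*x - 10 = (x - 5)*(x^2 - 3*x + 2) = (x - 5)*(x - 2)*(x - 1)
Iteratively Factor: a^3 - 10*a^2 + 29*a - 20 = (a - 1)*(a^2 - 9*a + 20) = (a - 4)*(a - 1)*(a - 5)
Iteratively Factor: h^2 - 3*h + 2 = (h - 1)*(h - 2)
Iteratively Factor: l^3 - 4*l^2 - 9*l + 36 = (l - 3)*(l^2 - l - 12) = (l - 3)*(l + 3)*(l - 4)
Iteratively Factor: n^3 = (n)*(n^2) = n^2*(n)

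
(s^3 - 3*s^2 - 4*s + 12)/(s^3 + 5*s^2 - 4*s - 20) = (s - 3)/(s + 5)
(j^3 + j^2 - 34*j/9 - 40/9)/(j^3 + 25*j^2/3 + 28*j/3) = (3*j^2 - j - 10)/(3*j*(j + 7))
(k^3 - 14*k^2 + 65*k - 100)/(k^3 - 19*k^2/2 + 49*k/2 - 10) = 2*(k - 5)/(2*k - 1)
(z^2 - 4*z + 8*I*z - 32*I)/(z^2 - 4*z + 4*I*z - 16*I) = (z + 8*I)/(z + 4*I)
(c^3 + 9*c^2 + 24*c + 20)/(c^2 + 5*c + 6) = (c^2 + 7*c + 10)/(c + 3)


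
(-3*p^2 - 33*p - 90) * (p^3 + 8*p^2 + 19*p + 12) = -3*p^5 - 57*p^4 - 411*p^3 - 1383*p^2 - 2106*p - 1080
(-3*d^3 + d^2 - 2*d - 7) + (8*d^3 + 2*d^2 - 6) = 5*d^3 + 3*d^2 - 2*d - 13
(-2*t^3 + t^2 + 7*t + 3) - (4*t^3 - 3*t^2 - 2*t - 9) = -6*t^3 + 4*t^2 + 9*t + 12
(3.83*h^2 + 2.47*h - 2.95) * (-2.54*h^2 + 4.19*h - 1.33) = -9.7282*h^4 + 9.7739*h^3 + 12.7484*h^2 - 15.6456*h + 3.9235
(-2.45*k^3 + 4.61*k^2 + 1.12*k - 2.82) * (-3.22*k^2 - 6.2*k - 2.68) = 7.889*k^5 + 0.345799999999999*k^4 - 25.6224*k^3 - 10.2184*k^2 + 14.4824*k + 7.5576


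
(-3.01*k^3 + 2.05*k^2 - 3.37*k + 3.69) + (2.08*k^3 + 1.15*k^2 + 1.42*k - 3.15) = -0.93*k^3 + 3.2*k^2 - 1.95*k + 0.54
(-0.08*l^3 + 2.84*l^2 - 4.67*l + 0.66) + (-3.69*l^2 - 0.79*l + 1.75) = -0.08*l^3 - 0.85*l^2 - 5.46*l + 2.41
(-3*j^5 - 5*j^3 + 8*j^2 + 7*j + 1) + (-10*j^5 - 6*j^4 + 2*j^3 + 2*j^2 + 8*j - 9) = -13*j^5 - 6*j^4 - 3*j^3 + 10*j^2 + 15*j - 8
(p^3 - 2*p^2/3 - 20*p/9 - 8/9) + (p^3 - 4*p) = 2*p^3 - 2*p^2/3 - 56*p/9 - 8/9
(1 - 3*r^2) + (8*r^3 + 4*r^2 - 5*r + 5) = 8*r^3 + r^2 - 5*r + 6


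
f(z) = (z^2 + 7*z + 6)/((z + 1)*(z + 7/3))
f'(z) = (2*z + 7)/((z + 1)*(z + 7/3)) - (z^2 + 7*z + 6)/((z + 1)*(z + 7/3)^2) - (z^2 + 7*z + 6)/((z + 1)^2*(z + 7/3)) = -33/(9*z^2 + 42*z + 49)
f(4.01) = 1.58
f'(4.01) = -0.09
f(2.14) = 1.82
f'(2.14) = -0.18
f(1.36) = 1.99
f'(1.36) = -0.27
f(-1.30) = 4.55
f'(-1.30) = -3.43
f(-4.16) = -1.01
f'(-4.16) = -1.10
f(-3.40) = -2.44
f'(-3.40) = -3.22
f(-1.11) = 4.00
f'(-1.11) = -2.45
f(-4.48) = -0.71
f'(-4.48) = -0.80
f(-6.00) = 0.00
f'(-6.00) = -0.27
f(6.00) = 1.44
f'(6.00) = -0.05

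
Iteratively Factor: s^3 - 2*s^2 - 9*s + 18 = (s - 3)*(s^2 + s - 6) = (s - 3)*(s - 2)*(s + 3)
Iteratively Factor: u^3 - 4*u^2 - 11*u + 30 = (u - 2)*(u^2 - 2*u - 15) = (u - 5)*(u - 2)*(u + 3)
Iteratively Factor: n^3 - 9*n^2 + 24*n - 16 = (n - 4)*(n^2 - 5*n + 4) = (n - 4)*(n - 1)*(n - 4)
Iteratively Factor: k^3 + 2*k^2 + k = (k + 1)*(k^2 + k) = k*(k + 1)*(k + 1)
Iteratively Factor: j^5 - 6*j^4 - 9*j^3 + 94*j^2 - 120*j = (j - 3)*(j^4 - 3*j^3 - 18*j^2 + 40*j) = (j - 5)*(j - 3)*(j^3 + 2*j^2 - 8*j) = (j - 5)*(j - 3)*(j - 2)*(j^2 + 4*j) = (j - 5)*(j - 3)*(j - 2)*(j + 4)*(j)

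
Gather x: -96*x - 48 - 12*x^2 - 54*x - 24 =-12*x^2 - 150*x - 72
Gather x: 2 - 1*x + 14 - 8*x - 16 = -9*x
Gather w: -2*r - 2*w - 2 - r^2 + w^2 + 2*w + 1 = -r^2 - 2*r + w^2 - 1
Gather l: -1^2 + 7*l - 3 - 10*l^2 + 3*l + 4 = -10*l^2 + 10*l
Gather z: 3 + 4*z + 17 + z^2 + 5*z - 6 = z^2 + 9*z + 14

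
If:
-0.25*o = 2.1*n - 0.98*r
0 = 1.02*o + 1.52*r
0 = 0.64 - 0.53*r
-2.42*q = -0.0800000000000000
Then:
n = 0.78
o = -1.80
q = 0.03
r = 1.21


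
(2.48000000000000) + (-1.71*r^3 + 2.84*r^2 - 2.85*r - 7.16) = -1.71*r^3 + 2.84*r^2 - 2.85*r - 4.68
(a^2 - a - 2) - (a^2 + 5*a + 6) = -6*a - 8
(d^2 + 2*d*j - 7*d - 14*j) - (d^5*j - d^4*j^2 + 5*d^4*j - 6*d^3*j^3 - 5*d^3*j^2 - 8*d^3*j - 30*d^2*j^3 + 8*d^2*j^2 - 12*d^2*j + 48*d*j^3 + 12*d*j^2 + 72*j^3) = -d^5*j + d^4*j^2 - 5*d^4*j + 6*d^3*j^3 + 5*d^3*j^2 + 8*d^3*j + 30*d^2*j^3 - 8*d^2*j^2 + 12*d^2*j + d^2 - 48*d*j^3 - 12*d*j^2 + 2*d*j - 7*d - 72*j^3 - 14*j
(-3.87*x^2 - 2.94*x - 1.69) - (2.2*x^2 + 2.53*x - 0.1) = -6.07*x^2 - 5.47*x - 1.59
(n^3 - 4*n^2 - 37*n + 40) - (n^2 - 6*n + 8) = n^3 - 5*n^2 - 31*n + 32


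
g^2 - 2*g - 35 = (g - 7)*(g + 5)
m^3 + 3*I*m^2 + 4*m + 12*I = (m - 2*I)*(m + 2*I)*(m + 3*I)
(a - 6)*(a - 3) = a^2 - 9*a + 18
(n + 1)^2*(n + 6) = n^3 + 8*n^2 + 13*n + 6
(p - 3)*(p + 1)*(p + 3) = p^3 + p^2 - 9*p - 9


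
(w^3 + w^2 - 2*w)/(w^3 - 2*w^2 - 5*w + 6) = w/(w - 3)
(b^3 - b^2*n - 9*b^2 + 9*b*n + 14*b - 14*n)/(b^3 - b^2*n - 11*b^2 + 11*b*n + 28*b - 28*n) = (b - 2)/(b - 4)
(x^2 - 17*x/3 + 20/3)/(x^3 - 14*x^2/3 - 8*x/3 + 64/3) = (3*x - 5)/(3*x^2 - 2*x - 16)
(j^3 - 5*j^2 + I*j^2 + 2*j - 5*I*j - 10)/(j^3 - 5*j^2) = 1 + I/j + 2/j^2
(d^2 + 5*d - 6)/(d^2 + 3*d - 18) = (d - 1)/(d - 3)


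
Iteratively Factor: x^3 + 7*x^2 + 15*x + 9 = (x + 3)*(x^2 + 4*x + 3) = (x + 1)*(x + 3)*(x + 3)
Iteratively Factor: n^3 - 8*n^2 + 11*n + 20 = (n - 4)*(n^2 - 4*n - 5) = (n - 5)*(n - 4)*(n + 1)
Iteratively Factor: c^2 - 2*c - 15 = (c + 3)*(c - 5)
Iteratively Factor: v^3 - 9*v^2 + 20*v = (v - 4)*(v^2 - 5*v) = v*(v - 4)*(v - 5)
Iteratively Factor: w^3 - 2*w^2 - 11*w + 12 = (w + 3)*(w^2 - 5*w + 4) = (w - 4)*(w + 3)*(w - 1)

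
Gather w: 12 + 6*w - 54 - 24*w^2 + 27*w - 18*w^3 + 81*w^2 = -18*w^3 + 57*w^2 + 33*w - 42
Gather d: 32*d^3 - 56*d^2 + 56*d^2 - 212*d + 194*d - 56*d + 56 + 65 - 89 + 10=32*d^3 - 74*d + 42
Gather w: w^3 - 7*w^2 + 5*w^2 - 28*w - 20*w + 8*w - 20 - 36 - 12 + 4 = w^3 - 2*w^2 - 40*w - 64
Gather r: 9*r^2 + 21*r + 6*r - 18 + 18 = 9*r^2 + 27*r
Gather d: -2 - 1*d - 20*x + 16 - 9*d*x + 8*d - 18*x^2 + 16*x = d*(7 - 9*x) - 18*x^2 - 4*x + 14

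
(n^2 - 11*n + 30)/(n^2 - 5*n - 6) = (n - 5)/(n + 1)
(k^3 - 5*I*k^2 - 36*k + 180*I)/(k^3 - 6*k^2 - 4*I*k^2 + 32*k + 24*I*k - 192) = (k^2 + k*(6 - 5*I) - 30*I)/(k^2 - 4*I*k + 32)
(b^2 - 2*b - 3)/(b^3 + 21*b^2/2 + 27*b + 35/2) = 2*(b - 3)/(2*b^2 + 19*b + 35)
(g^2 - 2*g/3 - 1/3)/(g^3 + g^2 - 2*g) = (g + 1/3)/(g*(g + 2))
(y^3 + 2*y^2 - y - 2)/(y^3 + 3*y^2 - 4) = (y + 1)/(y + 2)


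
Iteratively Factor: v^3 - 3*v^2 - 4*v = (v + 1)*(v^2 - 4*v) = (v - 4)*(v + 1)*(v)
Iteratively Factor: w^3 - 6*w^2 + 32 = (w + 2)*(w^2 - 8*w + 16) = (w - 4)*(w + 2)*(w - 4)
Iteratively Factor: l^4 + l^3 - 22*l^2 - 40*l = (l)*(l^3 + l^2 - 22*l - 40) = l*(l + 4)*(l^2 - 3*l - 10) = l*(l - 5)*(l + 4)*(l + 2)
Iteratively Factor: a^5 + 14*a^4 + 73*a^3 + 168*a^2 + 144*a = (a + 4)*(a^4 + 10*a^3 + 33*a^2 + 36*a) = a*(a + 4)*(a^3 + 10*a^2 + 33*a + 36) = a*(a + 4)^2*(a^2 + 6*a + 9) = a*(a + 3)*(a + 4)^2*(a + 3)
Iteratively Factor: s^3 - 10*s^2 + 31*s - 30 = (s - 5)*(s^2 - 5*s + 6) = (s - 5)*(s - 3)*(s - 2)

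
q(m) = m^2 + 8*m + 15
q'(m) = 2*m + 8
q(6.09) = 100.81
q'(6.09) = 20.18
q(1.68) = 31.26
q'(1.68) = 11.36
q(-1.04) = 7.76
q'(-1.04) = 5.92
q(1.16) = 25.63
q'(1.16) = 10.32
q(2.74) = 44.43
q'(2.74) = 13.48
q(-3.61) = -0.85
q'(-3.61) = 0.78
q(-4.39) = -0.85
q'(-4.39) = -0.78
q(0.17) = 16.39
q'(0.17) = 8.34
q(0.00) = 15.00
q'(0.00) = 8.00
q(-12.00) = 63.00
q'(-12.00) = -16.00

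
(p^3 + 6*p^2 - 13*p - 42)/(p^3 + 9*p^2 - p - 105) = (p + 2)/(p + 5)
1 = 1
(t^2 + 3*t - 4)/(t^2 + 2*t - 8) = (t - 1)/(t - 2)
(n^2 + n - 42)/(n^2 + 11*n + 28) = (n - 6)/(n + 4)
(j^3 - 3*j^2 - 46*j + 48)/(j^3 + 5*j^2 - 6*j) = (j - 8)/j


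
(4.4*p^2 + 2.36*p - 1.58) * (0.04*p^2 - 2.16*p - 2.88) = 0.176*p^4 - 9.4096*p^3 - 17.8328*p^2 - 3.384*p + 4.5504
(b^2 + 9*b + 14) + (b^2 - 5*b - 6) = 2*b^2 + 4*b + 8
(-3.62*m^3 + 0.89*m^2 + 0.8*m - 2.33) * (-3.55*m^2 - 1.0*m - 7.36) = 12.851*m^5 + 0.4605*m^4 + 22.9132*m^3 + 0.921099999999999*m^2 - 3.558*m + 17.1488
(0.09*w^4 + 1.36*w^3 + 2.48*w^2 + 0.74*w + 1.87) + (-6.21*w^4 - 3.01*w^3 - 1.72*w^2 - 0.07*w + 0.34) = -6.12*w^4 - 1.65*w^3 + 0.76*w^2 + 0.67*w + 2.21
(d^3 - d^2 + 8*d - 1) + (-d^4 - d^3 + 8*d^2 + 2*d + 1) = -d^4 + 7*d^2 + 10*d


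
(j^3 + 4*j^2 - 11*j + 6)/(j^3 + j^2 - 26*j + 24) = (j - 1)/(j - 4)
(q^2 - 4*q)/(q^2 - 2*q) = (q - 4)/(q - 2)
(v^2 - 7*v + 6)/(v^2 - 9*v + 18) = (v - 1)/(v - 3)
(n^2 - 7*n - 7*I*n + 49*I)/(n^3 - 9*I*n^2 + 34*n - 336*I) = (n - 7)/(n^2 - 2*I*n + 48)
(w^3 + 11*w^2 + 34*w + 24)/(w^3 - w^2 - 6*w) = (w^3 + 11*w^2 + 34*w + 24)/(w*(w^2 - w - 6))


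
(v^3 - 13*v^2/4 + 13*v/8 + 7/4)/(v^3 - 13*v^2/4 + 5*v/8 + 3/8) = (8*v^3 - 26*v^2 + 13*v + 14)/(8*v^3 - 26*v^2 + 5*v + 3)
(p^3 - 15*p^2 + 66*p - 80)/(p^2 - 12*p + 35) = (p^2 - 10*p + 16)/(p - 7)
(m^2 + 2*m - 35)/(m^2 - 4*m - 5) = (m + 7)/(m + 1)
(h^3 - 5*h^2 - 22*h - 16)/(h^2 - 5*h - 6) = (h^2 - 6*h - 16)/(h - 6)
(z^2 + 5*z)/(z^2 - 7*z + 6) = z*(z + 5)/(z^2 - 7*z + 6)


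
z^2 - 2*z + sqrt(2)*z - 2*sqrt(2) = (z - 2)*(z + sqrt(2))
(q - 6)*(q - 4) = q^2 - 10*q + 24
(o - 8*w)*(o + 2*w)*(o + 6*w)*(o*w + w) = o^4*w + o^3*w - 52*o^2*w^3 - 96*o*w^4 - 52*o*w^3 - 96*w^4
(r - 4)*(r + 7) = r^2 + 3*r - 28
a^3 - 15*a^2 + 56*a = a*(a - 8)*(a - 7)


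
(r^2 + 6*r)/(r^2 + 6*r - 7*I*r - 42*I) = r/(r - 7*I)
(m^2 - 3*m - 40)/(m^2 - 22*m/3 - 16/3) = 3*(m + 5)/(3*m + 2)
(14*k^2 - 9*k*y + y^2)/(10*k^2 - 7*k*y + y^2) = (-7*k + y)/(-5*k + y)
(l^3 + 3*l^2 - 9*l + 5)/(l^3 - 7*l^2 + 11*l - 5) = (l + 5)/(l - 5)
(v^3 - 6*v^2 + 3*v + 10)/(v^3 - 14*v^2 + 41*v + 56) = (v^2 - 7*v + 10)/(v^2 - 15*v + 56)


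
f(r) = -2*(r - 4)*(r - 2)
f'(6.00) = -12.00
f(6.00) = -16.00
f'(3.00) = 0.00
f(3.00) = 2.00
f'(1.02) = 7.92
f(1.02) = -5.84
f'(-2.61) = 22.44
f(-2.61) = -60.94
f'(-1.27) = 17.08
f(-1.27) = -34.47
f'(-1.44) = 17.76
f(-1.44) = -37.43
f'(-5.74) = 34.96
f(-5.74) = -150.78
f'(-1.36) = 17.44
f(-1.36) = -36.02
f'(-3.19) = 24.76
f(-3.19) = -74.63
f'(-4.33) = 29.32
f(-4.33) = -105.46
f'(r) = 12 - 4*r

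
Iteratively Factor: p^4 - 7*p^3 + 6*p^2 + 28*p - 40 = (p - 5)*(p^3 - 2*p^2 - 4*p + 8) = (p - 5)*(p + 2)*(p^2 - 4*p + 4) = (p - 5)*(p - 2)*(p + 2)*(p - 2)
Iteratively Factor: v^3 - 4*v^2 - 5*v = (v + 1)*(v^2 - 5*v) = (v - 5)*(v + 1)*(v)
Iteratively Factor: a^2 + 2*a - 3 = (a - 1)*(a + 3)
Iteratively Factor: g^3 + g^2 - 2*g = (g - 1)*(g^2 + 2*g) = (g - 1)*(g + 2)*(g)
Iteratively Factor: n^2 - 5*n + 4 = (n - 1)*(n - 4)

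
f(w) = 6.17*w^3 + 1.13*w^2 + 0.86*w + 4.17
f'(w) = 18.51*w^2 + 2.26*w + 0.86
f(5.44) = 1035.59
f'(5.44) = 560.93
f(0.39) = 5.04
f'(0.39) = 4.56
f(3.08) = 197.81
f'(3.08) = 183.41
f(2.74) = 141.93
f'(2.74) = 146.02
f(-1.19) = -5.65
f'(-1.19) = 24.38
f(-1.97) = -40.31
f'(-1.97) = 68.24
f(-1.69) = -23.84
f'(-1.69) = 49.91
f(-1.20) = -5.90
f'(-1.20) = 24.80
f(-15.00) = -20578.23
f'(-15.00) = 4131.71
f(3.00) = 183.51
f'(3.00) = 174.23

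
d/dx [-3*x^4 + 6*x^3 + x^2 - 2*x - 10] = -12*x^3 + 18*x^2 + 2*x - 2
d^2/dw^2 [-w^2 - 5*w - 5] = -2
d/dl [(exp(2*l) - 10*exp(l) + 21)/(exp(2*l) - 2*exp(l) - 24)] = (8*exp(2*l) - 90*exp(l) + 282)*exp(l)/(exp(4*l) - 4*exp(3*l) - 44*exp(2*l) + 96*exp(l) + 576)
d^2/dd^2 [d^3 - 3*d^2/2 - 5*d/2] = 6*d - 3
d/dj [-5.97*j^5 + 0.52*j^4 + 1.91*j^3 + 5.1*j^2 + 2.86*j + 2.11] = -29.85*j^4 + 2.08*j^3 + 5.73*j^2 + 10.2*j + 2.86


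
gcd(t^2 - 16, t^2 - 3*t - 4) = t - 4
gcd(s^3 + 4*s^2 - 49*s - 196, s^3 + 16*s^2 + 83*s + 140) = s^2 + 11*s + 28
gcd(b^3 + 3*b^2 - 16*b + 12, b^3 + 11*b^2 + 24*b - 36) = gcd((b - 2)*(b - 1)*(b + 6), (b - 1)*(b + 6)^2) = b^2 + 5*b - 6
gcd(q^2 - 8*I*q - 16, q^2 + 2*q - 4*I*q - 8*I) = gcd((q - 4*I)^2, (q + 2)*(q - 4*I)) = q - 4*I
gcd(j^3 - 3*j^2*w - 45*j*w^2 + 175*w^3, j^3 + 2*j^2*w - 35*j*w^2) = -j^2 - 2*j*w + 35*w^2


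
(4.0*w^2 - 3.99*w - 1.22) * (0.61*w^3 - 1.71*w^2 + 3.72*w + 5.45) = 2.44*w^5 - 9.2739*w^4 + 20.9587*w^3 + 9.0434*w^2 - 26.2839*w - 6.649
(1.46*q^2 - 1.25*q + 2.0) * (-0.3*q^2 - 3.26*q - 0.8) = -0.438*q^4 - 4.3846*q^3 + 2.307*q^2 - 5.52*q - 1.6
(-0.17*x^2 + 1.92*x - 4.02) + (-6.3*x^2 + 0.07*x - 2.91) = -6.47*x^2 + 1.99*x - 6.93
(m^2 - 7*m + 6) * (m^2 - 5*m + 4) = m^4 - 12*m^3 + 45*m^2 - 58*m + 24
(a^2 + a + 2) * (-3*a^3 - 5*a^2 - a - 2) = -3*a^5 - 8*a^4 - 12*a^3 - 13*a^2 - 4*a - 4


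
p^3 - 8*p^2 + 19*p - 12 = (p - 4)*(p - 3)*(p - 1)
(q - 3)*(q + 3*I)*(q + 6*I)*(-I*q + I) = -I*q^4 + 9*q^3 + 4*I*q^3 - 36*q^2 + 15*I*q^2 + 27*q - 72*I*q + 54*I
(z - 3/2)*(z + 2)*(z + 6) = z^3 + 13*z^2/2 - 18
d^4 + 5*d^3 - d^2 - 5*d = d*(d - 1)*(d + 1)*(d + 5)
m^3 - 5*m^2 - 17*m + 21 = (m - 7)*(m - 1)*(m + 3)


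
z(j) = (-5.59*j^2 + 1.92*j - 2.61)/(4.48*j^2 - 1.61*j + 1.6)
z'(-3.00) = -0.01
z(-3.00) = -1.26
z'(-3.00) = -0.01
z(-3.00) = -1.26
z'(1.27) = 0.14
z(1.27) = -1.35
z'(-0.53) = -0.29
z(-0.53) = -1.40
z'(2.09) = 0.04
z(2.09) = -1.29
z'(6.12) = 0.00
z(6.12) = -1.26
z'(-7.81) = -0.00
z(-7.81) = -1.25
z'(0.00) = -0.44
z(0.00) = -1.63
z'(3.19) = 0.01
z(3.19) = -1.27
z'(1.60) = 0.08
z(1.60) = -1.32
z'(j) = (1.61 - 8.96*j)*(-5.59*j^2 + 1.92*j - 2.61)/(4.48*j^2 - 1.61*j + 1.6)^2 + (1.92 - 11.18*j)/(4.48*j^2 - 1.61*j + 1.6)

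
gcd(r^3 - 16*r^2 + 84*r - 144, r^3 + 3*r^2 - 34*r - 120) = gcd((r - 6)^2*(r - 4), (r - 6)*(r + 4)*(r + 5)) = r - 6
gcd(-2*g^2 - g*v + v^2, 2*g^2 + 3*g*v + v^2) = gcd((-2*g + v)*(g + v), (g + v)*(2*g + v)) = g + v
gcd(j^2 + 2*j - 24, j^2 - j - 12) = j - 4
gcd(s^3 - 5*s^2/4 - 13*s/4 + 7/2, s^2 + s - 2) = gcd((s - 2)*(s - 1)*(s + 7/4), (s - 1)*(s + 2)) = s - 1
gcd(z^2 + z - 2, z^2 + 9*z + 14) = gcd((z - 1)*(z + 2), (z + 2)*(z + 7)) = z + 2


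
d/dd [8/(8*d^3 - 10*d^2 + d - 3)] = 8*(-24*d^2 + 20*d - 1)/(8*d^3 - 10*d^2 + d - 3)^2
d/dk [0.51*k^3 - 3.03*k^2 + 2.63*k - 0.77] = 1.53*k^2 - 6.06*k + 2.63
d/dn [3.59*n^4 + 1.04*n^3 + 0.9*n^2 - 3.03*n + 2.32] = 14.36*n^3 + 3.12*n^2 + 1.8*n - 3.03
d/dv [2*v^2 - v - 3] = 4*v - 1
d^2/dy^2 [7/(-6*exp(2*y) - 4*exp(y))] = 7*(-4*(3*exp(y) + 1)^2 + (3*exp(y) + 2)*(6*exp(y) + 1))*exp(-y)/(3*exp(y) + 2)^3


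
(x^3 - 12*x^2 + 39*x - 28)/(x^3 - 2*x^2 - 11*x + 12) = (x - 7)/(x + 3)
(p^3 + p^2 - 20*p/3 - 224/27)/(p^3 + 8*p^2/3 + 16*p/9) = (3*p^2 - p - 56/3)/(p*(3*p + 4))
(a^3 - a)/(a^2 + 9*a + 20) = (a^3 - a)/(a^2 + 9*a + 20)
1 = 1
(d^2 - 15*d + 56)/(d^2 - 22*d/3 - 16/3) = 3*(d - 7)/(3*d + 2)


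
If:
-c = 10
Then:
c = -10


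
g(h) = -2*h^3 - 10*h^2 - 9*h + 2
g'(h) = -6*h^2 - 20*h - 9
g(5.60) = -713.23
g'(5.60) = -309.16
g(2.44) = -108.55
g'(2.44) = -93.52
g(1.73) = -53.85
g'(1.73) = -61.56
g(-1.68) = -1.62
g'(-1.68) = 7.67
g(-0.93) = 3.33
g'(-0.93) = 4.41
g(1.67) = -50.23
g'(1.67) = -59.13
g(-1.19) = 1.92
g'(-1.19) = 6.30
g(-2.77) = -7.29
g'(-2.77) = 0.36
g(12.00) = -5002.00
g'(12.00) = -1113.00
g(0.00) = 2.00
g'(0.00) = -9.00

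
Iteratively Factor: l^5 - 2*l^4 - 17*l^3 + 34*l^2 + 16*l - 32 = (l - 1)*(l^4 - l^3 - 18*l^2 + 16*l + 32) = (l - 2)*(l - 1)*(l^3 + l^2 - 16*l - 16) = (l - 2)*(l - 1)*(l + 4)*(l^2 - 3*l - 4) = (l - 2)*(l - 1)*(l + 1)*(l + 4)*(l - 4)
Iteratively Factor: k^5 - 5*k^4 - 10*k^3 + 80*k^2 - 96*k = (k)*(k^4 - 5*k^3 - 10*k^2 + 80*k - 96) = k*(k + 4)*(k^3 - 9*k^2 + 26*k - 24) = k*(k - 2)*(k + 4)*(k^2 - 7*k + 12) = k*(k - 3)*(k - 2)*(k + 4)*(k - 4)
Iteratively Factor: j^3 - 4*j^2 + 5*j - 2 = (j - 1)*(j^2 - 3*j + 2) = (j - 1)^2*(j - 2)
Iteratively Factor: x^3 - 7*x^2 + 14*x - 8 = (x - 2)*(x^2 - 5*x + 4) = (x - 4)*(x - 2)*(x - 1)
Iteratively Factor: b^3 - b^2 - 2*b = (b - 2)*(b^2 + b) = (b - 2)*(b + 1)*(b)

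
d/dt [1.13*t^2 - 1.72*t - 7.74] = 2.26*t - 1.72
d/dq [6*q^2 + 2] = 12*q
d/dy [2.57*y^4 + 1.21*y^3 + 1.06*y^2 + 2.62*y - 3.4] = 10.28*y^3 + 3.63*y^2 + 2.12*y + 2.62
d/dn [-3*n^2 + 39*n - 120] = 39 - 6*n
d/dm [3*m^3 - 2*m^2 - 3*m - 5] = 9*m^2 - 4*m - 3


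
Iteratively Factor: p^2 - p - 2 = (p + 1)*(p - 2)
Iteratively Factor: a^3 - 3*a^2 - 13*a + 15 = (a + 3)*(a^2 - 6*a + 5) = (a - 5)*(a + 3)*(a - 1)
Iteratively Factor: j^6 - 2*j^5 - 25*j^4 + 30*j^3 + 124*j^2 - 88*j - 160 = (j - 2)*(j^5 - 25*j^3 - 20*j^2 + 84*j + 80) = (j - 2)^2*(j^4 + 2*j^3 - 21*j^2 - 62*j - 40) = (j - 2)^2*(j + 2)*(j^3 - 21*j - 20) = (j - 2)^2*(j + 1)*(j + 2)*(j^2 - j - 20) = (j - 2)^2*(j + 1)*(j + 2)*(j + 4)*(j - 5)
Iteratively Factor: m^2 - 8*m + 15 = (m - 3)*(m - 5)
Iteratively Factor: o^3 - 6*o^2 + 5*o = (o - 5)*(o^2 - o) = o*(o - 5)*(o - 1)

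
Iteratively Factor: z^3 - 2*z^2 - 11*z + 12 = (z + 3)*(z^2 - 5*z + 4) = (z - 4)*(z + 3)*(z - 1)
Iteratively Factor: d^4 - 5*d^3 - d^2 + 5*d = (d - 1)*(d^3 - 4*d^2 - 5*d) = (d - 5)*(d - 1)*(d^2 + d) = (d - 5)*(d - 1)*(d + 1)*(d)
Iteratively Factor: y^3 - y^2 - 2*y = (y - 2)*(y^2 + y) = y*(y - 2)*(y + 1)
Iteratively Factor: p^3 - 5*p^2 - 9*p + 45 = (p - 3)*(p^2 - 2*p - 15) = (p - 3)*(p + 3)*(p - 5)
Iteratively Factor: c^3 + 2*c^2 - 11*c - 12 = (c - 3)*(c^2 + 5*c + 4) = (c - 3)*(c + 4)*(c + 1)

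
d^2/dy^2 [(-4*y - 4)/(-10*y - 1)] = 720/(10*y + 1)^3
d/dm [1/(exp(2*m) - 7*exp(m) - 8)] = (7 - 2*exp(m))*exp(m)/(-exp(2*m) + 7*exp(m) + 8)^2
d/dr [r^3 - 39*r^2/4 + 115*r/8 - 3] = 3*r^2 - 39*r/2 + 115/8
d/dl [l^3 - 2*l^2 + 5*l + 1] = 3*l^2 - 4*l + 5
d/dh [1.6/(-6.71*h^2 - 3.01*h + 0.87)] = (21.472*h + 4.816)/(6.71*h^2 + 3.01*h - 0.87)^2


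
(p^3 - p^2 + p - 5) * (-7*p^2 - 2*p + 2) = -7*p^5 + 5*p^4 - 3*p^3 + 31*p^2 + 12*p - 10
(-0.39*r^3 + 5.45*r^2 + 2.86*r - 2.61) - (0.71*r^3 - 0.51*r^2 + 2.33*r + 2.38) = -1.1*r^3 + 5.96*r^2 + 0.53*r - 4.99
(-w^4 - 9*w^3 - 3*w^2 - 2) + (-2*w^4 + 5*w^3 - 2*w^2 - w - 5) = -3*w^4 - 4*w^3 - 5*w^2 - w - 7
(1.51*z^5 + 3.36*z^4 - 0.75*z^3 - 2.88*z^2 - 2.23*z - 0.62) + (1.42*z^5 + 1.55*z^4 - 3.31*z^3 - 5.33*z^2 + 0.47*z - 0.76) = 2.93*z^5 + 4.91*z^4 - 4.06*z^3 - 8.21*z^2 - 1.76*z - 1.38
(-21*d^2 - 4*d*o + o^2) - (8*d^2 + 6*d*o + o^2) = -29*d^2 - 10*d*o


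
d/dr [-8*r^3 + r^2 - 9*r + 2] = -24*r^2 + 2*r - 9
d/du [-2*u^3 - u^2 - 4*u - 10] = -6*u^2 - 2*u - 4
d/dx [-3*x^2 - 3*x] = -6*x - 3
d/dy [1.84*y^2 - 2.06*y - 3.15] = 3.68*y - 2.06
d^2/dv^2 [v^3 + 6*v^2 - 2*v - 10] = 6*v + 12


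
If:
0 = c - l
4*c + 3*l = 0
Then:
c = 0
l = 0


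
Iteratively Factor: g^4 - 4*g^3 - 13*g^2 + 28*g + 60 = (g + 2)*(g^3 - 6*g^2 - g + 30) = (g - 5)*(g + 2)*(g^2 - g - 6) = (g - 5)*(g - 3)*(g + 2)*(g + 2)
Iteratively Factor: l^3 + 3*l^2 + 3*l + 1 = (l + 1)*(l^2 + 2*l + 1) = (l + 1)^2*(l + 1)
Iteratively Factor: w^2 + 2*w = (w + 2)*(w)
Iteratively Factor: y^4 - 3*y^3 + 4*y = (y - 2)*(y^3 - y^2 - 2*y) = (y - 2)^2*(y^2 + y) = (y - 2)^2*(y + 1)*(y)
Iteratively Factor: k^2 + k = (k + 1)*(k)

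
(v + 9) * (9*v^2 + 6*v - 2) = 9*v^3 + 87*v^2 + 52*v - 18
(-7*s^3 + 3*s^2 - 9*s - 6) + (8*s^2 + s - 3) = -7*s^3 + 11*s^2 - 8*s - 9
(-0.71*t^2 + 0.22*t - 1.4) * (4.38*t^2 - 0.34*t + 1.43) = -3.1098*t^4 + 1.205*t^3 - 7.2221*t^2 + 0.7906*t - 2.002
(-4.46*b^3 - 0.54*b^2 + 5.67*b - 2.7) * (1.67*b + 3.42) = -7.4482*b^4 - 16.155*b^3 + 7.6221*b^2 + 14.8824*b - 9.234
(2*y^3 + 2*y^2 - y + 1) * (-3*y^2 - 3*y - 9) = -6*y^5 - 12*y^4 - 21*y^3 - 18*y^2 + 6*y - 9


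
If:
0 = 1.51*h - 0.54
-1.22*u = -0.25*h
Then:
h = 0.36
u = 0.07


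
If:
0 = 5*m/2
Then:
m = 0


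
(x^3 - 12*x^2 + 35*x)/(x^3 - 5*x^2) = (x - 7)/x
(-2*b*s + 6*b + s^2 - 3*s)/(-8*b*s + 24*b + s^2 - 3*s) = (-2*b + s)/(-8*b + s)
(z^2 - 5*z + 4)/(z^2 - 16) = (z - 1)/(z + 4)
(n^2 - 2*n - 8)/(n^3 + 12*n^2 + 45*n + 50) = (n - 4)/(n^2 + 10*n + 25)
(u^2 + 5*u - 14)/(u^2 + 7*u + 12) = (u^2 + 5*u - 14)/(u^2 + 7*u + 12)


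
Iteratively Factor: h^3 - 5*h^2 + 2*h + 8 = (h - 4)*(h^2 - h - 2) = (h - 4)*(h - 2)*(h + 1)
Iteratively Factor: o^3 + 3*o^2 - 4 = (o + 2)*(o^2 + o - 2) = (o - 1)*(o + 2)*(o + 2)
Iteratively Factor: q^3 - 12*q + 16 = (q - 2)*(q^2 + 2*q - 8) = (q - 2)*(q + 4)*(q - 2)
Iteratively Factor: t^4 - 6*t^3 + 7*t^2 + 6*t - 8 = (t - 2)*(t^3 - 4*t^2 - t + 4) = (t - 2)*(t - 1)*(t^2 - 3*t - 4) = (t - 2)*(t - 1)*(t + 1)*(t - 4)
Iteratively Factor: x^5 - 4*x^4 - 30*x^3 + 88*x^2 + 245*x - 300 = (x - 5)*(x^4 + x^3 - 25*x^2 - 37*x + 60) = (x - 5)*(x + 3)*(x^3 - 2*x^2 - 19*x + 20) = (x - 5)^2*(x + 3)*(x^2 + 3*x - 4) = (x - 5)^2*(x - 1)*(x + 3)*(x + 4)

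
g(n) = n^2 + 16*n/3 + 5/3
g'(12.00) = 29.33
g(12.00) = 209.67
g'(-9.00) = -12.67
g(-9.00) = 34.67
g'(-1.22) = 2.89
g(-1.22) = -3.35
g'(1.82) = 8.97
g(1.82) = 14.69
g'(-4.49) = -3.65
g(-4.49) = -2.12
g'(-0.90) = 3.53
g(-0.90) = -2.32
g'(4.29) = 13.91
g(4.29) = 42.95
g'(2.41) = 10.15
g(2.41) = 20.33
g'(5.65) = 16.63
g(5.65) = 63.72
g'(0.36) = 6.05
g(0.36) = 3.72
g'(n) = 2*n + 16/3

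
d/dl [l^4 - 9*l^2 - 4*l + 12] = 4*l^3 - 18*l - 4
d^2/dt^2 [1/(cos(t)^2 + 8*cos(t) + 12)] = 2*(-2*sin(t)^4 + 9*sin(t)^2 + 63*cos(t) - 3*cos(3*t) + 45)/((cos(t) + 2)^3*(cos(t) + 6)^3)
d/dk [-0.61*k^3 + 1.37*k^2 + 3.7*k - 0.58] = -1.83*k^2 + 2.74*k + 3.7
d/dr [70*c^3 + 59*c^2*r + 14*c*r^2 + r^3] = 59*c^2 + 28*c*r + 3*r^2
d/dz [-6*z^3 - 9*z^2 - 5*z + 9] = -18*z^2 - 18*z - 5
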